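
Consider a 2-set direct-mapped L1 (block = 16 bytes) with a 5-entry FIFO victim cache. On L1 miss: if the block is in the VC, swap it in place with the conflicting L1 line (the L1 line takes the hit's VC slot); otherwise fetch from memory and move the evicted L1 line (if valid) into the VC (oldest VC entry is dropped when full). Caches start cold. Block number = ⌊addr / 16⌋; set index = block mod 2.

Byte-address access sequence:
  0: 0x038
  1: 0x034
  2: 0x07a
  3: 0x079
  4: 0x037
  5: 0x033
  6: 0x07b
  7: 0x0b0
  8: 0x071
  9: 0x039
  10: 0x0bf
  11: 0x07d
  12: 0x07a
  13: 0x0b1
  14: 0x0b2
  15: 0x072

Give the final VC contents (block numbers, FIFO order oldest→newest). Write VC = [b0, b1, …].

#0 0x38→b3/s1 MISS; vc=[]
#1 0x34→b3/s1 L1-HIT; vc=[]
#2 0x7a→b7/s1 MISS; vc=[3]
#3 0x79→b7/s1 L1-HIT; vc=[3]
#4 0x37→b3/s1 VC-HIT; vc=[7]
#5 0x33→b3/s1 L1-HIT; vc=[7]
#6 0x7b→b7/s1 VC-HIT; vc=[3]
#7 0xb0→b11/s1 MISS; vc=[3,7]
#8 0x71→b7/s1 VC-HIT; vc=[3,11]
#9 0x39→b3/s1 VC-HIT; vc=[7,11]
#10 0xbf→b11/s1 VC-HIT; vc=[7,3]
#11 0x7d→b7/s1 VC-HIT; vc=[11,3]
#12 0x7a→b7/s1 L1-HIT; vc=[11,3]
#13 0xb1→b11/s1 VC-HIT; vc=[7,3]
#14 0xb2→b11/s1 L1-HIT; vc=[7,3]
#15 0x72→b7/s1 VC-HIT; vc=[11,3]

VC = [11, 3]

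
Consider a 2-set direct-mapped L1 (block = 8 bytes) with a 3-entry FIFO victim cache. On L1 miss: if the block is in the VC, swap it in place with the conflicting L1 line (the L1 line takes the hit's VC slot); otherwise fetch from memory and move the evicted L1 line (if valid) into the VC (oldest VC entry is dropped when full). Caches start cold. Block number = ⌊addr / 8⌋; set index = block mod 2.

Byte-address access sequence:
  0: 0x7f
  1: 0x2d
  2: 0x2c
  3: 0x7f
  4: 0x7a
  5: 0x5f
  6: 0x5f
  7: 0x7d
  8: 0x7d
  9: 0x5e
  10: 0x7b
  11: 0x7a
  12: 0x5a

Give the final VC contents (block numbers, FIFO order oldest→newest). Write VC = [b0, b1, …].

0: 0x7f (blk 15, set 1) → MISS  vc=[]
1: 0x2d (blk 5, set 1) → MISS  vc=[15]
2: 0x2c (blk 5, set 1) → L1-HIT  vc=[15]
3: 0x7f (blk 15, set 1) → VC-HIT  vc=[5]
4: 0x7a (blk 15, set 1) → L1-HIT  vc=[5]
5: 0x5f (blk 11, set 1) → MISS  vc=[5, 15]
6: 0x5f (blk 11, set 1) → L1-HIT  vc=[5, 15]
7: 0x7d (blk 15, set 1) → VC-HIT  vc=[5, 11]
8: 0x7d (blk 15, set 1) → L1-HIT  vc=[5, 11]
9: 0x5e (blk 11, set 1) → VC-HIT  vc=[5, 15]
10: 0x7b (blk 15, set 1) → VC-HIT  vc=[5, 11]
11: 0x7a (blk 15, set 1) → L1-HIT  vc=[5, 11]
12: 0x5a (blk 11, set 1) → VC-HIT  vc=[5, 15]

VC = [5, 15]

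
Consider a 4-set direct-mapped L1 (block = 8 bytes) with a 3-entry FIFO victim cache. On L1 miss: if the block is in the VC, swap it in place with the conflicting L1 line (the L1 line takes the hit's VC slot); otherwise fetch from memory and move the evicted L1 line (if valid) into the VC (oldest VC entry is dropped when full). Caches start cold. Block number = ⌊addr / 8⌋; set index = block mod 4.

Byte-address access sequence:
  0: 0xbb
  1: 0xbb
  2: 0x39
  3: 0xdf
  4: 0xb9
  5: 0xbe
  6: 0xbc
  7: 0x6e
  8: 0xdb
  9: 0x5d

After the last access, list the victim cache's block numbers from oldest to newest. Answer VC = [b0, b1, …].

VC = [23, 7, 27]

  [0] addr=0xbb blk=23 s=3: MISS | VC []
  [1] addr=0xbb blk=23 s=3: L1-HIT | VC []
  [2] addr=0x39 blk=7 s=3: MISS | VC [23]
  [3] addr=0xdf blk=27 s=3: MISS | VC [23, 7]
  [4] addr=0xb9 blk=23 s=3: VC-HIT | VC [27, 7]
  [5] addr=0xbe blk=23 s=3: L1-HIT | VC [27, 7]
  [6] addr=0xbc blk=23 s=3: L1-HIT | VC [27, 7]
  [7] addr=0x6e blk=13 s=1: MISS | VC [27, 7]
  [8] addr=0xdb blk=27 s=3: VC-HIT | VC [23, 7]
  [9] addr=0x5d blk=11 s=3: MISS | VC [23, 7, 27]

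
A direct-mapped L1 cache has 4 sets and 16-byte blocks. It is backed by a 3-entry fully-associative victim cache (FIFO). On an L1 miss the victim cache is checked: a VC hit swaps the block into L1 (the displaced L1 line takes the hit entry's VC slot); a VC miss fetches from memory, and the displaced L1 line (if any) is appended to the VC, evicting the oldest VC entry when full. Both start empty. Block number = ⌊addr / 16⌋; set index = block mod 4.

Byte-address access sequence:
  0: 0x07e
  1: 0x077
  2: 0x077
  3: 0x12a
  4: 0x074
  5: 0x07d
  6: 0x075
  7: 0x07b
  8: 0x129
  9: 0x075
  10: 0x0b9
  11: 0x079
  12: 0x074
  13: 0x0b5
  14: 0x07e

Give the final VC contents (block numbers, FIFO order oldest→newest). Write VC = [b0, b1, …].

0: 0x7e (blk 7, set 3) → MISS  vc=[]
1: 0x77 (blk 7, set 3) → L1-HIT  vc=[]
2: 0x77 (blk 7, set 3) → L1-HIT  vc=[]
3: 0x12a (blk 18, set 2) → MISS  vc=[]
4: 0x74 (blk 7, set 3) → L1-HIT  vc=[]
5: 0x7d (blk 7, set 3) → L1-HIT  vc=[]
6: 0x75 (blk 7, set 3) → L1-HIT  vc=[]
7: 0x7b (blk 7, set 3) → L1-HIT  vc=[]
8: 0x129 (blk 18, set 2) → L1-HIT  vc=[]
9: 0x75 (blk 7, set 3) → L1-HIT  vc=[]
10: 0xb9 (blk 11, set 3) → MISS  vc=[7]
11: 0x79 (blk 7, set 3) → VC-HIT  vc=[11]
12: 0x74 (blk 7, set 3) → L1-HIT  vc=[11]
13: 0xb5 (blk 11, set 3) → VC-HIT  vc=[7]
14: 0x7e (blk 7, set 3) → VC-HIT  vc=[11]

VC = [11]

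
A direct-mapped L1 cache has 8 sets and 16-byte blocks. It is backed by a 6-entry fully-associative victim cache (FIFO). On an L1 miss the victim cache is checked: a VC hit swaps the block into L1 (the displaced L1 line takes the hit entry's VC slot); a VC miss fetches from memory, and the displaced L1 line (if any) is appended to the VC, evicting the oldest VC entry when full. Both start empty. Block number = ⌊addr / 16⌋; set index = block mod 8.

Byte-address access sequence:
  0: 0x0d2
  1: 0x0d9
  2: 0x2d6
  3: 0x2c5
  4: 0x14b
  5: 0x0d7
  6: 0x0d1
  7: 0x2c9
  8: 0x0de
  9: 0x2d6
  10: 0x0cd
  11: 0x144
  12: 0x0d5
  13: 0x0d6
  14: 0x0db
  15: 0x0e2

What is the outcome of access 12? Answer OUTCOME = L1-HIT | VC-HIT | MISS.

OUTCOME = VC-HIT

#0 0xd2→b13/s5 MISS; vc=[]
#1 0xd9→b13/s5 L1-HIT; vc=[]
#2 0x2d6→b45/s5 MISS; vc=[13]
#3 0x2c5→b44/s4 MISS; vc=[13]
#4 0x14b→b20/s4 MISS; vc=[13,44]
#5 0xd7→b13/s5 VC-HIT; vc=[45,44]
#6 0xd1→b13/s5 L1-HIT; vc=[45,44]
#7 0x2c9→b44/s4 VC-HIT; vc=[45,20]
#8 0xde→b13/s5 L1-HIT; vc=[45,20]
#9 0x2d6→b45/s5 VC-HIT; vc=[13,20]
#10 0xcd→b12/s4 MISS; vc=[13,20,44]
#11 0x144→b20/s4 VC-HIT; vc=[13,12,44]
#12 0xd5→b13/s5 VC-HIT; vc=[45,12,44]
#13 0xd6→b13/s5 L1-HIT; vc=[45,12,44]
#14 0xdb→b13/s5 L1-HIT; vc=[45,12,44]
#15 0xe2→b14/s6 MISS; vc=[45,12,44]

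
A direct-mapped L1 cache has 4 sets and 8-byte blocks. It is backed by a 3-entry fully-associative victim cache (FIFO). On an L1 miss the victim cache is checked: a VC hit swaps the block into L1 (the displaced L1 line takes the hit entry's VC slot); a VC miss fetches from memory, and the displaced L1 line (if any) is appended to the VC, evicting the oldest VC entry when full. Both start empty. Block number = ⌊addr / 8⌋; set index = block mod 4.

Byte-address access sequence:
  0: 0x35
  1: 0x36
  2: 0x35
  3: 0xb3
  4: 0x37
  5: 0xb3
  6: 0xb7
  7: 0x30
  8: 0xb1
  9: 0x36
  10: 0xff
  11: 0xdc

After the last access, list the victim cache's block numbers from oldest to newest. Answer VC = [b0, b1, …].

#0 0x35→b6/s2 MISS; vc=[]
#1 0x36→b6/s2 L1-HIT; vc=[]
#2 0x35→b6/s2 L1-HIT; vc=[]
#3 0xb3→b22/s2 MISS; vc=[6]
#4 0x37→b6/s2 VC-HIT; vc=[22]
#5 0xb3→b22/s2 VC-HIT; vc=[6]
#6 0xb7→b22/s2 L1-HIT; vc=[6]
#7 0x30→b6/s2 VC-HIT; vc=[22]
#8 0xb1→b22/s2 VC-HIT; vc=[6]
#9 0x36→b6/s2 VC-HIT; vc=[22]
#10 0xff→b31/s3 MISS; vc=[22]
#11 0xdc→b27/s3 MISS; vc=[22,31]

VC = [22, 31]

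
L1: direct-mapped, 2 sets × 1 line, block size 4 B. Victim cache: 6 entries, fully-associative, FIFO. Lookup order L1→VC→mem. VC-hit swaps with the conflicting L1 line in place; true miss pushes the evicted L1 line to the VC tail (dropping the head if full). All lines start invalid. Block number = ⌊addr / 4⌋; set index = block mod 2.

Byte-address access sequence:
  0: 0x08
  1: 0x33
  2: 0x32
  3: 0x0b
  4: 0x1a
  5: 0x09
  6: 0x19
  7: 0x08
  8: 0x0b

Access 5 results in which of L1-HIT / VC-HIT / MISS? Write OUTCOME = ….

OUTCOME = VC-HIT

#0 0x8→b2/s0 MISS; vc=[]
#1 0x33→b12/s0 MISS; vc=[2]
#2 0x32→b12/s0 L1-HIT; vc=[2]
#3 0xb→b2/s0 VC-HIT; vc=[12]
#4 0x1a→b6/s0 MISS; vc=[12,2]
#5 0x9→b2/s0 VC-HIT; vc=[12,6]
#6 0x19→b6/s0 VC-HIT; vc=[12,2]
#7 0x8→b2/s0 VC-HIT; vc=[12,6]
#8 0xb→b2/s0 L1-HIT; vc=[12,6]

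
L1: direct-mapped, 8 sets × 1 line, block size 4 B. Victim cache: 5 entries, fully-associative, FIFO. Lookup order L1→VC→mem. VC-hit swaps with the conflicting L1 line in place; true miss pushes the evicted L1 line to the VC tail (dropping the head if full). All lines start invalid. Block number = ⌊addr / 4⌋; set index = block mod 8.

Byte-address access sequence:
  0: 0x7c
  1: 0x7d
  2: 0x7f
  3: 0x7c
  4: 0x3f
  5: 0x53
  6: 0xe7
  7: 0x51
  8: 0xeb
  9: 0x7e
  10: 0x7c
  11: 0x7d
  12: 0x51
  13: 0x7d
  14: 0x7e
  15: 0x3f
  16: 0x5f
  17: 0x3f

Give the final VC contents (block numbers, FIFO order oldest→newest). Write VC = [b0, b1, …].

VC = [31, 23]

0: 0x7c (blk 31, set 7) → MISS  vc=[]
1: 0x7d (blk 31, set 7) → L1-HIT  vc=[]
2: 0x7f (blk 31, set 7) → L1-HIT  vc=[]
3: 0x7c (blk 31, set 7) → L1-HIT  vc=[]
4: 0x3f (blk 15, set 7) → MISS  vc=[31]
5: 0x53 (blk 20, set 4) → MISS  vc=[31]
6: 0xe7 (blk 57, set 1) → MISS  vc=[31]
7: 0x51 (blk 20, set 4) → L1-HIT  vc=[31]
8: 0xeb (blk 58, set 2) → MISS  vc=[31]
9: 0x7e (blk 31, set 7) → VC-HIT  vc=[15]
10: 0x7c (blk 31, set 7) → L1-HIT  vc=[15]
11: 0x7d (blk 31, set 7) → L1-HIT  vc=[15]
12: 0x51 (blk 20, set 4) → L1-HIT  vc=[15]
13: 0x7d (blk 31, set 7) → L1-HIT  vc=[15]
14: 0x7e (blk 31, set 7) → L1-HIT  vc=[15]
15: 0x3f (blk 15, set 7) → VC-HIT  vc=[31]
16: 0x5f (blk 23, set 7) → MISS  vc=[31, 15]
17: 0x3f (blk 15, set 7) → VC-HIT  vc=[31, 23]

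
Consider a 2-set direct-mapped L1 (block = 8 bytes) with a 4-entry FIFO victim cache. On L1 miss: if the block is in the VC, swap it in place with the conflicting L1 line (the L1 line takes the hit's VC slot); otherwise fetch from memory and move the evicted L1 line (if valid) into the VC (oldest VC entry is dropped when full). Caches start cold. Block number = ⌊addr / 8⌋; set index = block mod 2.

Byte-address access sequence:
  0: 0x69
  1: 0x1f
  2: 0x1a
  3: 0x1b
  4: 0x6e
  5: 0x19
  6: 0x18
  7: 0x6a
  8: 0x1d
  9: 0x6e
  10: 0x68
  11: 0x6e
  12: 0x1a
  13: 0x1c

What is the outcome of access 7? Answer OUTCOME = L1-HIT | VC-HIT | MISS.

#0 0x69→b13/s1 MISS; vc=[]
#1 0x1f→b3/s1 MISS; vc=[13]
#2 0x1a→b3/s1 L1-HIT; vc=[13]
#3 0x1b→b3/s1 L1-HIT; vc=[13]
#4 0x6e→b13/s1 VC-HIT; vc=[3]
#5 0x19→b3/s1 VC-HIT; vc=[13]
#6 0x18→b3/s1 L1-HIT; vc=[13]
#7 0x6a→b13/s1 VC-HIT; vc=[3]
#8 0x1d→b3/s1 VC-HIT; vc=[13]
#9 0x6e→b13/s1 VC-HIT; vc=[3]
#10 0x68→b13/s1 L1-HIT; vc=[3]
#11 0x6e→b13/s1 L1-HIT; vc=[3]
#12 0x1a→b3/s1 VC-HIT; vc=[13]
#13 0x1c→b3/s1 L1-HIT; vc=[13]

OUTCOME = VC-HIT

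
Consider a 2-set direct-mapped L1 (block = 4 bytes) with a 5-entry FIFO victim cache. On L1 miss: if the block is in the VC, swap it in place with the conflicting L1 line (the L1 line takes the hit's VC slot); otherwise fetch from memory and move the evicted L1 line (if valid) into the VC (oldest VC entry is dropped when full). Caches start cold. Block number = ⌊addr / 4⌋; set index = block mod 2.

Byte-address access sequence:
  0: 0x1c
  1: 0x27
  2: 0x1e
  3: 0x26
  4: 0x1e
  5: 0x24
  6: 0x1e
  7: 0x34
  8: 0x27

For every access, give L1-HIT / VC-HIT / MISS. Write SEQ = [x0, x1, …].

  [0] addr=0x1c blk=7 s=1: MISS | VC []
  [1] addr=0x27 blk=9 s=1: MISS | VC [7]
  [2] addr=0x1e blk=7 s=1: VC-HIT | VC [9]
  [3] addr=0x26 blk=9 s=1: VC-HIT | VC [7]
  [4] addr=0x1e blk=7 s=1: VC-HIT | VC [9]
  [5] addr=0x24 blk=9 s=1: VC-HIT | VC [7]
  [6] addr=0x1e blk=7 s=1: VC-HIT | VC [9]
  [7] addr=0x34 blk=13 s=1: MISS | VC [9, 7]
  [8] addr=0x27 blk=9 s=1: VC-HIT | VC [13, 7]

SEQ = [MISS, MISS, VC-HIT, VC-HIT, VC-HIT, VC-HIT, VC-HIT, MISS, VC-HIT]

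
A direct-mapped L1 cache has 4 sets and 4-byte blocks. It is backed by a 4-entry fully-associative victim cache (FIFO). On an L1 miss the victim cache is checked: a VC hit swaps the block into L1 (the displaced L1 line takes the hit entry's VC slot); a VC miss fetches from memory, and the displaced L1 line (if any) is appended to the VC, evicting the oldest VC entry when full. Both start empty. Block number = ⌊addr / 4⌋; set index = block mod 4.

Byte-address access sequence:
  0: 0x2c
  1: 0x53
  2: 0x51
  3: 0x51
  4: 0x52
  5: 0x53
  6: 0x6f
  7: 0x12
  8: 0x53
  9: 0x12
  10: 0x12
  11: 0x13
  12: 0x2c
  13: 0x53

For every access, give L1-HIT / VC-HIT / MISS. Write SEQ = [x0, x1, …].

0: 0x2c (blk 11, set 3) → MISS  vc=[]
1: 0x53 (blk 20, set 0) → MISS  vc=[]
2: 0x51 (blk 20, set 0) → L1-HIT  vc=[]
3: 0x51 (blk 20, set 0) → L1-HIT  vc=[]
4: 0x52 (blk 20, set 0) → L1-HIT  vc=[]
5: 0x53 (blk 20, set 0) → L1-HIT  vc=[]
6: 0x6f (blk 27, set 3) → MISS  vc=[11]
7: 0x12 (blk 4, set 0) → MISS  vc=[11, 20]
8: 0x53 (blk 20, set 0) → VC-HIT  vc=[11, 4]
9: 0x12 (blk 4, set 0) → VC-HIT  vc=[11, 20]
10: 0x12 (blk 4, set 0) → L1-HIT  vc=[11, 20]
11: 0x13 (blk 4, set 0) → L1-HIT  vc=[11, 20]
12: 0x2c (blk 11, set 3) → VC-HIT  vc=[27, 20]
13: 0x53 (blk 20, set 0) → VC-HIT  vc=[27, 4]

SEQ = [MISS, MISS, L1-HIT, L1-HIT, L1-HIT, L1-HIT, MISS, MISS, VC-HIT, VC-HIT, L1-HIT, L1-HIT, VC-HIT, VC-HIT]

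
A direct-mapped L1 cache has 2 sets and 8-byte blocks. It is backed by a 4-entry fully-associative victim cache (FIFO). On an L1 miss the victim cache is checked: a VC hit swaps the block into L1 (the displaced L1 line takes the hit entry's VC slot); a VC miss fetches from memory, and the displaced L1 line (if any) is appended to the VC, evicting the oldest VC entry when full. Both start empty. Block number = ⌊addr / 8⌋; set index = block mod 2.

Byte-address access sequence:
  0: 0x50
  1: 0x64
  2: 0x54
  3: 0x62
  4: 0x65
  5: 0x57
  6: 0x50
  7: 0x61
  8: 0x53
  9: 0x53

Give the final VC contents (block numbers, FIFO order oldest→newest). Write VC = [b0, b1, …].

  [0] addr=0x50 blk=10 s=0: MISS | VC []
  [1] addr=0x64 blk=12 s=0: MISS | VC [10]
  [2] addr=0x54 blk=10 s=0: VC-HIT | VC [12]
  [3] addr=0x62 blk=12 s=0: VC-HIT | VC [10]
  [4] addr=0x65 blk=12 s=0: L1-HIT | VC [10]
  [5] addr=0x57 blk=10 s=0: VC-HIT | VC [12]
  [6] addr=0x50 blk=10 s=0: L1-HIT | VC [12]
  [7] addr=0x61 blk=12 s=0: VC-HIT | VC [10]
  [8] addr=0x53 blk=10 s=0: VC-HIT | VC [12]
  [9] addr=0x53 blk=10 s=0: L1-HIT | VC [12]

VC = [12]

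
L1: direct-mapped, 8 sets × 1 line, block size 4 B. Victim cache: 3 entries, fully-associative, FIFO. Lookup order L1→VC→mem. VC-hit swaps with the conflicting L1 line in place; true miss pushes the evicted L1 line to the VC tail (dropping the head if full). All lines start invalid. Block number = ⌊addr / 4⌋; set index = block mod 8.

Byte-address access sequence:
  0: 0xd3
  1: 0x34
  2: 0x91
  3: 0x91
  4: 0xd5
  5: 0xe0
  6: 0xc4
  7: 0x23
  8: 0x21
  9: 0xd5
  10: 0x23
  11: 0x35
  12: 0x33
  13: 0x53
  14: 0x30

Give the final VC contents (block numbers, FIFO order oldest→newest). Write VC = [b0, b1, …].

VC = [56, 36, 20]

0: 0xd3 (blk 52, set 4) → MISS  vc=[]
1: 0x34 (blk 13, set 5) → MISS  vc=[]
2: 0x91 (blk 36, set 4) → MISS  vc=[52]
3: 0x91 (blk 36, set 4) → L1-HIT  vc=[52]
4: 0xd5 (blk 53, set 5) → MISS  vc=[52, 13]
5: 0xe0 (blk 56, set 0) → MISS  vc=[52, 13]
6: 0xc4 (blk 49, set 1) → MISS  vc=[52, 13]
7: 0x23 (blk 8, set 0) → MISS  vc=[52, 13, 56]
8: 0x21 (blk 8, set 0) → L1-HIT  vc=[52, 13, 56]
9: 0xd5 (blk 53, set 5) → L1-HIT  vc=[52, 13, 56]
10: 0x23 (blk 8, set 0) → L1-HIT  vc=[52, 13, 56]
11: 0x35 (blk 13, set 5) → VC-HIT  vc=[52, 53, 56]
12: 0x33 (blk 12, set 4) → MISS  vc=[53, 56, 36]
13: 0x53 (blk 20, set 4) → MISS  vc=[56, 36, 12]
14: 0x30 (blk 12, set 4) → VC-HIT  vc=[56, 36, 20]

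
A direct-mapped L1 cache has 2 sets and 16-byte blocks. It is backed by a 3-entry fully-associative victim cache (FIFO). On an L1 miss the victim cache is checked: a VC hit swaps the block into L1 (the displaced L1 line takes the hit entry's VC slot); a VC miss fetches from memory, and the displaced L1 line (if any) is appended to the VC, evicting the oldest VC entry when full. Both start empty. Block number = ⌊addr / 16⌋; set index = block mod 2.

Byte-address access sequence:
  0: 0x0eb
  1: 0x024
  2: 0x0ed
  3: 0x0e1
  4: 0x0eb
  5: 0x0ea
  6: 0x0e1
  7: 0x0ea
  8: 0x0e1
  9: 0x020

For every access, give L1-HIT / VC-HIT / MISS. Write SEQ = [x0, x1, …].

  [0] addr=0xeb blk=14 s=0: MISS | VC []
  [1] addr=0x24 blk=2 s=0: MISS | VC [14]
  [2] addr=0xed blk=14 s=0: VC-HIT | VC [2]
  [3] addr=0xe1 blk=14 s=0: L1-HIT | VC [2]
  [4] addr=0xeb blk=14 s=0: L1-HIT | VC [2]
  [5] addr=0xea blk=14 s=0: L1-HIT | VC [2]
  [6] addr=0xe1 blk=14 s=0: L1-HIT | VC [2]
  [7] addr=0xea blk=14 s=0: L1-HIT | VC [2]
  [8] addr=0xe1 blk=14 s=0: L1-HIT | VC [2]
  [9] addr=0x20 blk=2 s=0: VC-HIT | VC [14]

SEQ = [MISS, MISS, VC-HIT, L1-HIT, L1-HIT, L1-HIT, L1-HIT, L1-HIT, L1-HIT, VC-HIT]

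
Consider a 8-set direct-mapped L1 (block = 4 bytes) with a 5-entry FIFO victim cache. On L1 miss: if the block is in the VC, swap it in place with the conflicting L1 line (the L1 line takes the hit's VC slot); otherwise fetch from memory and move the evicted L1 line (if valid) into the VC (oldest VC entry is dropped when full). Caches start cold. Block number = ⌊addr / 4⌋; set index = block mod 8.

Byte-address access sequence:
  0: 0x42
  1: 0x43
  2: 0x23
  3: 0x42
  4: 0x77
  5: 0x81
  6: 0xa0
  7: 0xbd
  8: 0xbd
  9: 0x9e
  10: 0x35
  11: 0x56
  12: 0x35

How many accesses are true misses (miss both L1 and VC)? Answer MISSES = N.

MISSES = 9

0: 0x42 (blk 16, set 0) → MISS  vc=[]
1: 0x43 (blk 16, set 0) → L1-HIT  vc=[]
2: 0x23 (blk 8, set 0) → MISS  vc=[16]
3: 0x42 (blk 16, set 0) → VC-HIT  vc=[8]
4: 0x77 (blk 29, set 5) → MISS  vc=[8]
5: 0x81 (blk 32, set 0) → MISS  vc=[8, 16]
6: 0xa0 (blk 40, set 0) → MISS  vc=[8, 16, 32]
7: 0xbd (blk 47, set 7) → MISS  vc=[8, 16, 32]
8: 0xbd (blk 47, set 7) → L1-HIT  vc=[8, 16, 32]
9: 0x9e (blk 39, set 7) → MISS  vc=[8, 16, 32, 47]
10: 0x35 (blk 13, set 5) → MISS  vc=[8, 16, 32, 47, 29]
11: 0x56 (blk 21, set 5) → MISS  vc=[16, 32, 47, 29, 13]
12: 0x35 (blk 13, set 5) → VC-HIT  vc=[16, 32, 47, 29, 21]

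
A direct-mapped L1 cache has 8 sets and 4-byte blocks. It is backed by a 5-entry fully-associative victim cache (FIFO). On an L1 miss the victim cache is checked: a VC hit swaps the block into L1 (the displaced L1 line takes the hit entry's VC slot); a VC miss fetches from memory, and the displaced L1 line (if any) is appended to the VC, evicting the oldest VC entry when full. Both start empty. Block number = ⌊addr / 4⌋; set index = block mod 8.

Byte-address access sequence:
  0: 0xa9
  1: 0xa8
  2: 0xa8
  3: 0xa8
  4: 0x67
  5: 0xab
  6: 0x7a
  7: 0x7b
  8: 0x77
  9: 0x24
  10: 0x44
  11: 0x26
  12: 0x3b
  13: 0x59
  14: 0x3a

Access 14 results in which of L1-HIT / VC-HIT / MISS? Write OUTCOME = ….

OUTCOME = VC-HIT

  [0] addr=0xa9 blk=42 s=2: MISS | VC []
  [1] addr=0xa8 blk=42 s=2: L1-HIT | VC []
  [2] addr=0xa8 blk=42 s=2: L1-HIT | VC []
  [3] addr=0xa8 blk=42 s=2: L1-HIT | VC []
  [4] addr=0x67 blk=25 s=1: MISS | VC []
  [5] addr=0xab blk=42 s=2: L1-HIT | VC []
  [6] addr=0x7a blk=30 s=6: MISS | VC []
  [7] addr=0x7b blk=30 s=6: L1-HIT | VC []
  [8] addr=0x77 blk=29 s=5: MISS | VC []
  [9] addr=0x24 blk=9 s=1: MISS | VC [25]
  [10] addr=0x44 blk=17 s=1: MISS | VC [25, 9]
  [11] addr=0x26 blk=9 s=1: VC-HIT | VC [25, 17]
  [12] addr=0x3b blk=14 s=6: MISS | VC [25, 17, 30]
  [13] addr=0x59 blk=22 s=6: MISS | VC [25, 17, 30, 14]
  [14] addr=0x3a blk=14 s=6: VC-HIT | VC [25, 17, 30, 22]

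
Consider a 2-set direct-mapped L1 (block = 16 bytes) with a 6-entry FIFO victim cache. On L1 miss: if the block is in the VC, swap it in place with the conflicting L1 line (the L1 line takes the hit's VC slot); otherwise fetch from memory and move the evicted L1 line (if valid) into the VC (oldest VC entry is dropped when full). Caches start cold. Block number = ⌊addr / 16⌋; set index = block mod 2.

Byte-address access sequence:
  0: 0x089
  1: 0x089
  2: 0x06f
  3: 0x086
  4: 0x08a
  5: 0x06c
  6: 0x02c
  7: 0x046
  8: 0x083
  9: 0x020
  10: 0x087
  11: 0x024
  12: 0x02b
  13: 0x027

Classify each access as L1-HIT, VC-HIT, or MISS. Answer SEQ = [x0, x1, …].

0: 0x89 (blk 8, set 0) → MISS  vc=[]
1: 0x89 (blk 8, set 0) → L1-HIT  vc=[]
2: 0x6f (blk 6, set 0) → MISS  vc=[8]
3: 0x86 (blk 8, set 0) → VC-HIT  vc=[6]
4: 0x8a (blk 8, set 0) → L1-HIT  vc=[6]
5: 0x6c (blk 6, set 0) → VC-HIT  vc=[8]
6: 0x2c (blk 2, set 0) → MISS  vc=[8, 6]
7: 0x46 (blk 4, set 0) → MISS  vc=[8, 6, 2]
8: 0x83 (blk 8, set 0) → VC-HIT  vc=[4, 6, 2]
9: 0x20 (blk 2, set 0) → VC-HIT  vc=[4, 6, 8]
10: 0x87 (blk 8, set 0) → VC-HIT  vc=[4, 6, 2]
11: 0x24 (blk 2, set 0) → VC-HIT  vc=[4, 6, 8]
12: 0x2b (blk 2, set 0) → L1-HIT  vc=[4, 6, 8]
13: 0x27 (blk 2, set 0) → L1-HIT  vc=[4, 6, 8]

SEQ = [MISS, L1-HIT, MISS, VC-HIT, L1-HIT, VC-HIT, MISS, MISS, VC-HIT, VC-HIT, VC-HIT, VC-HIT, L1-HIT, L1-HIT]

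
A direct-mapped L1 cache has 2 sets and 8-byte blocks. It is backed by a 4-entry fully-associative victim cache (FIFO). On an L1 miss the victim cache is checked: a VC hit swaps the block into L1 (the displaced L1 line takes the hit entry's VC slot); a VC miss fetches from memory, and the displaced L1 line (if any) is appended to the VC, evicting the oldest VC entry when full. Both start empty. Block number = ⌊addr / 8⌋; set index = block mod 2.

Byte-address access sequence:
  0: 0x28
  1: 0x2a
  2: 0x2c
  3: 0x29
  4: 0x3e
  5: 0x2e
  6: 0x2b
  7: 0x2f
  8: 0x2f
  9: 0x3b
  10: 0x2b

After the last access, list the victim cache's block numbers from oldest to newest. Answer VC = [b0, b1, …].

0: 0x28 (blk 5, set 1) → MISS  vc=[]
1: 0x2a (blk 5, set 1) → L1-HIT  vc=[]
2: 0x2c (blk 5, set 1) → L1-HIT  vc=[]
3: 0x29 (blk 5, set 1) → L1-HIT  vc=[]
4: 0x3e (blk 7, set 1) → MISS  vc=[5]
5: 0x2e (blk 5, set 1) → VC-HIT  vc=[7]
6: 0x2b (blk 5, set 1) → L1-HIT  vc=[7]
7: 0x2f (blk 5, set 1) → L1-HIT  vc=[7]
8: 0x2f (blk 5, set 1) → L1-HIT  vc=[7]
9: 0x3b (blk 7, set 1) → VC-HIT  vc=[5]
10: 0x2b (blk 5, set 1) → VC-HIT  vc=[7]

VC = [7]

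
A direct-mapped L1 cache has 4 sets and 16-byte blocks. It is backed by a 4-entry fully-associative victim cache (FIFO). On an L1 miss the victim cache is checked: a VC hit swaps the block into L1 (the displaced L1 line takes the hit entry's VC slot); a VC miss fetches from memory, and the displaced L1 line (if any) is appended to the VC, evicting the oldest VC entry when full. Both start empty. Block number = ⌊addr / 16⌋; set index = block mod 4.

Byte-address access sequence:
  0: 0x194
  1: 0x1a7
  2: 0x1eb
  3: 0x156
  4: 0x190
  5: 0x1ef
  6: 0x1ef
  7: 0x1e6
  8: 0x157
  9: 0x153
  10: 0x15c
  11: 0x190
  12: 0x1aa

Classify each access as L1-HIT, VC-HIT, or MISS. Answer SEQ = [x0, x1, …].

SEQ = [MISS, MISS, MISS, MISS, VC-HIT, L1-HIT, L1-HIT, L1-HIT, VC-HIT, L1-HIT, L1-HIT, VC-HIT, VC-HIT]

  [0] addr=0x194 blk=25 s=1: MISS | VC []
  [1] addr=0x1a7 blk=26 s=2: MISS | VC []
  [2] addr=0x1eb blk=30 s=2: MISS | VC [26]
  [3] addr=0x156 blk=21 s=1: MISS | VC [26, 25]
  [4] addr=0x190 blk=25 s=1: VC-HIT | VC [26, 21]
  [5] addr=0x1ef blk=30 s=2: L1-HIT | VC [26, 21]
  [6] addr=0x1ef blk=30 s=2: L1-HIT | VC [26, 21]
  [7] addr=0x1e6 blk=30 s=2: L1-HIT | VC [26, 21]
  [8] addr=0x157 blk=21 s=1: VC-HIT | VC [26, 25]
  [9] addr=0x153 blk=21 s=1: L1-HIT | VC [26, 25]
  [10] addr=0x15c blk=21 s=1: L1-HIT | VC [26, 25]
  [11] addr=0x190 blk=25 s=1: VC-HIT | VC [26, 21]
  [12] addr=0x1aa blk=26 s=2: VC-HIT | VC [30, 21]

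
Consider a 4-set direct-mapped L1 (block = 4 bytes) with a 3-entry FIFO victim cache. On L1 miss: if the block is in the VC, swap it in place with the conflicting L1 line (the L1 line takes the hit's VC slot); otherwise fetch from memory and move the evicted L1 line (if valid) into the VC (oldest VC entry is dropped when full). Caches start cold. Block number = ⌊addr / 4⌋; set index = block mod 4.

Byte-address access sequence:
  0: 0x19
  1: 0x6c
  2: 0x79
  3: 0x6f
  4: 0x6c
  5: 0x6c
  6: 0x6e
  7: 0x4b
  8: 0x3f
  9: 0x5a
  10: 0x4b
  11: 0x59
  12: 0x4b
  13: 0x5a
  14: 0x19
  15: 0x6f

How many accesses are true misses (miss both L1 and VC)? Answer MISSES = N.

  [0] addr=0x19 blk=6 s=2: MISS | VC []
  [1] addr=0x6c blk=27 s=3: MISS | VC []
  [2] addr=0x79 blk=30 s=2: MISS | VC [6]
  [3] addr=0x6f blk=27 s=3: L1-HIT | VC [6]
  [4] addr=0x6c blk=27 s=3: L1-HIT | VC [6]
  [5] addr=0x6c blk=27 s=3: L1-HIT | VC [6]
  [6] addr=0x6e blk=27 s=3: L1-HIT | VC [6]
  [7] addr=0x4b blk=18 s=2: MISS | VC [6, 30]
  [8] addr=0x3f blk=15 s=3: MISS | VC [6, 30, 27]
  [9] addr=0x5a blk=22 s=2: MISS | VC [30, 27, 18]
  [10] addr=0x4b blk=18 s=2: VC-HIT | VC [30, 27, 22]
  [11] addr=0x59 blk=22 s=2: VC-HIT | VC [30, 27, 18]
  [12] addr=0x4b blk=18 s=2: VC-HIT | VC [30, 27, 22]
  [13] addr=0x5a blk=22 s=2: VC-HIT | VC [30, 27, 18]
  [14] addr=0x19 blk=6 s=2: MISS | VC [27, 18, 22]
  [15] addr=0x6f blk=27 s=3: VC-HIT | VC [15, 18, 22]

MISSES = 7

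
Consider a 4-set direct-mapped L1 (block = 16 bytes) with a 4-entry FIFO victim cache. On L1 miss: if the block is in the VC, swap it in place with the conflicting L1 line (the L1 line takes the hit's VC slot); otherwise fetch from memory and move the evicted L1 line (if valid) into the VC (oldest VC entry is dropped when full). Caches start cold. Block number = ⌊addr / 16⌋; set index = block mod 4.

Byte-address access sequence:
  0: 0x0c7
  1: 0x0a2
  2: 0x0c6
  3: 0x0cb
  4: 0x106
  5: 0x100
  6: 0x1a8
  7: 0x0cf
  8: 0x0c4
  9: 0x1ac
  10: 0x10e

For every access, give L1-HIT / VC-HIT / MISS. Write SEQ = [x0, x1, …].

SEQ = [MISS, MISS, L1-HIT, L1-HIT, MISS, L1-HIT, MISS, VC-HIT, L1-HIT, L1-HIT, VC-HIT]

0: 0xc7 (blk 12, set 0) → MISS  vc=[]
1: 0xa2 (blk 10, set 2) → MISS  vc=[]
2: 0xc6 (blk 12, set 0) → L1-HIT  vc=[]
3: 0xcb (blk 12, set 0) → L1-HIT  vc=[]
4: 0x106 (blk 16, set 0) → MISS  vc=[12]
5: 0x100 (blk 16, set 0) → L1-HIT  vc=[12]
6: 0x1a8 (blk 26, set 2) → MISS  vc=[12, 10]
7: 0xcf (blk 12, set 0) → VC-HIT  vc=[16, 10]
8: 0xc4 (blk 12, set 0) → L1-HIT  vc=[16, 10]
9: 0x1ac (blk 26, set 2) → L1-HIT  vc=[16, 10]
10: 0x10e (blk 16, set 0) → VC-HIT  vc=[12, 10]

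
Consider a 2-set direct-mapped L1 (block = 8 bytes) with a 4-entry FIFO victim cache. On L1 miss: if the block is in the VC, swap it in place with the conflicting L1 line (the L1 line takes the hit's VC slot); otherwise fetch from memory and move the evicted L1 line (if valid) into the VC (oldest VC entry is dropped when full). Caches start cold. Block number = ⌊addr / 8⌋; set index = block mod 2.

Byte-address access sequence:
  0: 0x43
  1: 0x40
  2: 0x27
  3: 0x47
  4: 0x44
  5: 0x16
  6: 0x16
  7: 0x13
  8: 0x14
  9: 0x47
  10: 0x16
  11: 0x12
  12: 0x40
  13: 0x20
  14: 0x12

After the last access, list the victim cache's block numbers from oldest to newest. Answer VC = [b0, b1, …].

VC = [8, 4]

  [0] addr=0x43 blk=8 s=0: MISS | VC []
  [1] addr=0x40 blk=8 s=0: L1-HIT | VC []
  [2] addr=0x27 blk=4 s=0: MISS | VC [8]
  [3] addr=0x47 blk=8 s=0: VC-HIT | VC [4]
  [4] addr=0x44 blk=8 s=0: L1-HIT | VC [4]
  [5] addr=0x16 blk=2 s=0: MISS | VC [4, 8]
  [6] addr=0x16 blk=2 s=0: L1-HIT | VC [4, 8]
  [7] addr=0x13 blk=2 s=0: L1-HIT | VC [4, 8]
  [8] addr=0x14 blk=2 s=0: L1-HIT | VC [4, 8]
  [9] addr=0x47 blk=8 s=0: VC-HIT | VC [4, 2]
  [10] addr=0x16 blk=2 s=0: VC-HIT | VC [4, 8]
  [11] addr=0x12 blk=2 s=0: L1-HIT | VC [4, 8]
  [12] addr=0x40 blk=8 s=0: VC-HIT | VC [4, 2]
  [13] addr=0x20 blk=4 s=0: VC-HIT | VC [8, 2]
  [14] addr=0x12 blk=2 s=0: VC-HIT | VC [8, 4]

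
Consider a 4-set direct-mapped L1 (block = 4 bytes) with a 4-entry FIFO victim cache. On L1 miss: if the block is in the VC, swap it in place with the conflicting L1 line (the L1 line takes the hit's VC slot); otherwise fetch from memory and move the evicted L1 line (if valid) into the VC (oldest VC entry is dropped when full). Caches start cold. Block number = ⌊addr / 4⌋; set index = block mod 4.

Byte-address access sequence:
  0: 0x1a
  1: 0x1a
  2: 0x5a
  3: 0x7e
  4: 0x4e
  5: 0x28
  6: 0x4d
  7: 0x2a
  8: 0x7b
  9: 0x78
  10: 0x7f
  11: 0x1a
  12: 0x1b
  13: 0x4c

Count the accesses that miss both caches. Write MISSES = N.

MISSES = 6

#0 0x1a→b6/s2 MISS; vc=[]
#1 0x1a→b6/s2 L1-HIT; vc=[]
#2 0x5a→b22/s2 MISS; vc=[6]
#3 0x7e→b31/s3 MISS; vc=[6]
#4 0x4e→b19/s3 MISS; vc=[6,31]
#5 0x28→b10/s2 MISS; vc=[6,31,22]
#6 0x4d→b19/s3 L1-HIT; vc=[6,31,22]
#7 0x2a→b10/s2 L1-HIT; vc=[6,31,22]
#8 0x7b→b30/s2 MISS; vc=[6,31,22,10]
#9 0x78→b30/s2 L1-HIT; vc=[6,31,22,10]
#10 0x7f→b31/s3 VC-HIT; vc=[6,19,22,10]
#11 0x1a→b6/s2 VC-HIT; vc=[30,19,22,10]
#12 0x1b→b6/s2 L1-HIT; vc=[30,19,22,10]
#13 0x4c→b19/s3 VC-HIT; vc=[30,31,22,10]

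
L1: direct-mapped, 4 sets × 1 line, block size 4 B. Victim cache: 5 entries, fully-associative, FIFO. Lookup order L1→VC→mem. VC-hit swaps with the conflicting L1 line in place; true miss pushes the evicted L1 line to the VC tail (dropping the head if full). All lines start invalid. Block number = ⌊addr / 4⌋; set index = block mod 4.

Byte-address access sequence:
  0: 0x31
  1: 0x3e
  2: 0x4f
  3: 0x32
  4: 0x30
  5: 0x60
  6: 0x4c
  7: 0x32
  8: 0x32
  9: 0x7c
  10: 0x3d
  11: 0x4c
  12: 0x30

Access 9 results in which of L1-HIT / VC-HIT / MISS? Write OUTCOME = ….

OUTCOME = MISS

  [0] addr=0x31 blk=12 s=0: MISS | VC []
  [1] addr=0x3e blk=15 s=3: MISS | VC []
  [2] addr=0x4f blk=19 s=3: MISS | VC [15]
  [3] addr=0x32 blk=12 s=0: L1-HIT | VC [15]
  [4] addr=0x30 blk=12 s=0: L1-HIT | VC [15]
  [5] addr=0x60 blk=24 s=0: MISS | VC [15, 12]
  [6] addr=0x4c blk=19 s=3: L1-HIT | VC [15, 12]
  [7] addr=0x32 blk=12 s=0: VC-HIT | VC [15, 24]
  [8] addr=0x32 blk=12 s=0: L1-HIT | VC [15, 24]
  [9] addr=0x7c blk=31 s=3: MISS | VC [15, 24, 19]
  [10] addr=0x3d blk=15 s=3: VC-HIT | VC [31, 24, 19]
  [11] addr=0x4c blk=19 s=3: VC-HIT | VC [31, 24, 15]
  [12] addr=0x30 blk=12 s=0: L1-HIT | VC [31, 24, 15]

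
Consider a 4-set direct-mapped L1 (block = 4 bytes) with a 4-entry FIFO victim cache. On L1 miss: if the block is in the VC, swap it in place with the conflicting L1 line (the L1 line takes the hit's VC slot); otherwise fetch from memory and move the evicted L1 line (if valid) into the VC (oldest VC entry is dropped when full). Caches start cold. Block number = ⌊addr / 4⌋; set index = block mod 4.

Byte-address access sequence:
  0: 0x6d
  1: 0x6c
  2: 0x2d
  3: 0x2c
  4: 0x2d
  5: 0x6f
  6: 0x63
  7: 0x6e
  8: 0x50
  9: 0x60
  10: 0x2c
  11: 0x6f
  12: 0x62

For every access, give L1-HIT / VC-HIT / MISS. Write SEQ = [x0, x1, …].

SEQ = [MISS, L1-HIT, MISS, L1-HIT, L1-HIT, VC-HIT, MISS, L1-HIT, MISS, VC-HIT, VC-HIT, VC-HIT, L1-HIT]

  [0] addr=0x6d blk=27 s=3: MISS | VC []
  [1] addr=0x6c blk=27 s=3: L1-HIT | VC []
  [2] addr=0x2d blk=11 s=3: MISS | VC [27]
  [3] addr=0x2c blk=11 s=3: L1-HIT | VC [27]
  [4] addr=0x2d blk=11 s=3: L1-HIT | VC [27]
  [5] addr=0x6f blk=27 s=3: VC-HIT | VC [11]
  [6] addr=0x63 blk=24 s=0: MISS | VC [11]
  [7] addr=0x6e blk=27 s=3: L1-HIT | VC [11]
  [8] addr=0x50 blk=20 s=0: MISS | VC [11, 24]
  [9] addr=0x60 blk=24 s=0: VC-HIT | VC [11, 20]
  [10] addr=0x2c blk=11 s=3: VC-HIT | VC [27, 20]
  [11] addr=0x6f blk=27 s=3: VC-HIT | VC [11, 20]
  [12] addr=0x62 blk=24 s=0: L1-HIT | VC [11, 20]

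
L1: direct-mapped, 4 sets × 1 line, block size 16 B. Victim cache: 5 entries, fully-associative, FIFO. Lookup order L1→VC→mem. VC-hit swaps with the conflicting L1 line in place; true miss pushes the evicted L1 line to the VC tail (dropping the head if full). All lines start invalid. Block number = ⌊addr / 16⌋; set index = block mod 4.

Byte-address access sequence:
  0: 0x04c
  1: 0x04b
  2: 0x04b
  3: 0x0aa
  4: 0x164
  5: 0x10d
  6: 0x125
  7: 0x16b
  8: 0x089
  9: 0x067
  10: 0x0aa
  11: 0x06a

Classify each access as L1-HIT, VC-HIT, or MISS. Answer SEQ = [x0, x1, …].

SEQ = [MISS, L1-HIT, L1-HIT, MISS, MISS, MISS, MISS, VC-HIT, MISS, MISS, VC-HIT, VC-HIT]

#0 0x4c→b4/s0 MISS; vc=[]
#1 0x4b→b4/s0 L1-HIT; vc=[]
#2 0x4b→b4/s0 L1-HIT; vc=[]
#3 0xaa→b10/s2 MISS; vc=[]
#4 0x164→b22/s2 MISS; vc=[10]
#5 0x10d→b16/s0 MISS; vc=[10,4]
#6 0x125→b18/s2 MISS; vc=[10,4,22]
#7 0x16b→b22/s2 VC-HIT; vc=[10,4,18]
#8 0x89→b8/s0 MISS; vc=[10,4,18,16]
#9 0x67→b6/s2 MISS; vc=[10,4,18,16,22]
#10 0xaa→b10/s2 VC-HIT; vc=[6,4,18,16,22]
#11 0x6a→b6/s2 VC-HIT; vc=[10,4,18,16,22]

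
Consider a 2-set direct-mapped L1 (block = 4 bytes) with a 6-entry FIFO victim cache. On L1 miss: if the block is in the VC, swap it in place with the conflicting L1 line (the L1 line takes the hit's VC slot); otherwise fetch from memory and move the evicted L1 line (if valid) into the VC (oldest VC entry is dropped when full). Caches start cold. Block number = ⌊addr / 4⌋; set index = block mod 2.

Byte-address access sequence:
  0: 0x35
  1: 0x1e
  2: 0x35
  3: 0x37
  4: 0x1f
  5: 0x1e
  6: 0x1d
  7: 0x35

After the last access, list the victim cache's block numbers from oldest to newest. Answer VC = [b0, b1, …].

  [0] addr=0x35 blk=13 s=1: MISS | VC []
  [1] addr=0x1e blk=7 s=1: MISS | VC [13]
  [2] addr=0x35 blk=13 s=1: VC-HIT | VC [7]
  [3] addr=0x37 blk=13 s=1: L1-HIT | VC [7]
  [4] addr=0x1f blk=7 s=1: VC-HIT | VC [13]
  [5] addr=0x1e blk=7 s=1: L1-HIT | VC [13]
  [6] addr=0x1d blk=7 s=1: L1-HIT | VC [13]
  [7] addr=0x35 blk=13 s=1: VC-HIT | VC [7]

VC = [7]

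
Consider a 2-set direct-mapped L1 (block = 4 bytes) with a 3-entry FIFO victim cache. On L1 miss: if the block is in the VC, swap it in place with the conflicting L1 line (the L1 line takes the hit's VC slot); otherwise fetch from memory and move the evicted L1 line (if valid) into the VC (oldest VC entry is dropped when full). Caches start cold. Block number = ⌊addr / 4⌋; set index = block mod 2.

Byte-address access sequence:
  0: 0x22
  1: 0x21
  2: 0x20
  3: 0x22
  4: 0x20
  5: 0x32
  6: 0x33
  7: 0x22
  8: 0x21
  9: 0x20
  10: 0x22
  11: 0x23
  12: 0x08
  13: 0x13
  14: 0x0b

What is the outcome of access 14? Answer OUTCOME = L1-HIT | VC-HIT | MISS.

OUTCOME = VC-HIT

  [0] addr=0x22 blk=8 s=0: MISS | VC []
  [1] addr=0x21 blk=8 s=0: L1-HIT | VC []
  [2] addr=0x20 blk=8 s=0: L1-HIT | VC []
  [3] addr=0x22 blk=8 s=0: L1-HIT | VC []
  [4] addr=0x20 blk=8 s=0: L1-HIT | VC []
  [5] addr=0x32 blk=12 s=0: MISS | VC [8]
  [6] addr=0x33 blk=12 s=0: L1-HIT | VC [8]
  [7] addr=0x22 blk=8 s=0: VC-HIT | VC [12]
  [8] addr=0x21 blk=8 s=0: L1-HIT | VC [12]
  [9] addr=0x20 blk=8 s=0: L1-HIT | VC [12]
  [10] addr=0x22 blk=8 s=0: L1-HIT | VC [12]
  [11] addr=0x23 blk=8 s=0: L1-HIT | VC [12]
  [12] addr=0x8 blk=2 s=0: MISS | VC [12, 8]
  [13] addr=0x13 blk=4 s=0: MISS | VC [12, 8, 2]
  [14] addr=0xb blk=2 s=0: VC-HIT | VC [12, 8, 4]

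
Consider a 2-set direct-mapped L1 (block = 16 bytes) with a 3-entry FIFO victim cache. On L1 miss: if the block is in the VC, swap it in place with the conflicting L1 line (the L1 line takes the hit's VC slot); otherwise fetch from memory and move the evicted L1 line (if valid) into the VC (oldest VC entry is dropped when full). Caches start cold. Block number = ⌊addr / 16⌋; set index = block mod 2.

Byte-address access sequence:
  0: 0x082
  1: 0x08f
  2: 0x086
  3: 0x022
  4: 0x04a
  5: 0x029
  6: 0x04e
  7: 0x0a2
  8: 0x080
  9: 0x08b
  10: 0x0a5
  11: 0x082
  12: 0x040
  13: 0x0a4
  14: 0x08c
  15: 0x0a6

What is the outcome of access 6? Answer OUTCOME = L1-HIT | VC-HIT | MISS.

OUTCOME = VC-HIT

0: 0x82 (blk 8, set 0) → MISS  vc=[]
1: 0x8f (blk 8, set 0) → L1-HIT  vc=[]
2: 0x86 (blk 8, set 0) → L1-HIT  vc=[]
3: 0x22 (blk 2, set 0) → MISS  vc=[8]
4: 0x4a (blk 4, set 0) → MISS  vc=[8, 2]
5: 0x29 (blk 2, set 0) → VC-HIT  vc=[8, 4]
6: 0x4e (blk 4, set 0) → VC-HIT  vc=[8, 2]
7: 0xa2 (blk 10, set 0) → MISS  vc=[8, 2, 4]
8: 0x80 (blk 8, set 0) → VC-HIT  vc=[10, 2, 4]
9: 0x8b (blk 8, set 0) → L1-HIT  vc=[10, 2, 4]
10: 0xa5 (blk 10, set 0) → VC-HIT  vc=[8, 2, 4]
11: 0x82 (blk 8, set 0) → VC-HIT  vc=[10, 2, 4]
12: 0x40 (blk 4, set 0) → VC-HIT  vc=[10, 2, 8]
13: 0xa4 (blk 10, set 0) → VC-HIT  vc=[4, 2, 8]
14: 0x8c (blk 8, set 0) → VC-HIT  vc=[4, 2, 10]
15: 0xa6 (blk 10, set 0) → VC-HIT  vc=[4, 2, 8]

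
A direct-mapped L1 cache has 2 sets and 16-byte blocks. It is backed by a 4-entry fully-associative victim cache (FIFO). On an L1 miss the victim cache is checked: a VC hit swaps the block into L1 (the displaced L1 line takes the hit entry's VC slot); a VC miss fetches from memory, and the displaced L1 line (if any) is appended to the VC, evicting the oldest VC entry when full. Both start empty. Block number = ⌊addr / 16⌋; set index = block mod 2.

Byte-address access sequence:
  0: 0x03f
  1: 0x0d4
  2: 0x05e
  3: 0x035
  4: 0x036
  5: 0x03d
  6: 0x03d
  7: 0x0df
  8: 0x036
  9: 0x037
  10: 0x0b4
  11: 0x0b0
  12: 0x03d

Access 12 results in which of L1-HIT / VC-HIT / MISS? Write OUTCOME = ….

OUTCOME = VC-HIT

#0 0x3f→b3/s1 MISS; vc=[]
#1 0xd4→b13/s1 MISS; vc=[3]
#2 0x5e→b5/s1 MISS; vc=[3,13]
#3 0x35→b3/s1 VC-HIT; vc=[5,13]
#4 0x36→b3/s1 L1-HIT; vc=[5,13]
#5 0x3d→b3/s1 L1-HIT; vc=[5,13]
#6 0x3d→b3/s1 L1-HIT; vc=[5,13]
#7 0xdf→b13/s1 VC-HIT; vc=[5,3]
#8 0x36→b3/s1 VC-HIT; vc=[5,13]
#9 0x37→b3/s1 L1-HIT; vc=[5,13]
#10 0xb4→b11/s1 MISS; vc=[5,13,3]
#11 0xb0→b11/s1 L1-HIT; vc=[5,13,3]
#12 0x3d→b3/s1 VC-HIT; vc=[5,13,11]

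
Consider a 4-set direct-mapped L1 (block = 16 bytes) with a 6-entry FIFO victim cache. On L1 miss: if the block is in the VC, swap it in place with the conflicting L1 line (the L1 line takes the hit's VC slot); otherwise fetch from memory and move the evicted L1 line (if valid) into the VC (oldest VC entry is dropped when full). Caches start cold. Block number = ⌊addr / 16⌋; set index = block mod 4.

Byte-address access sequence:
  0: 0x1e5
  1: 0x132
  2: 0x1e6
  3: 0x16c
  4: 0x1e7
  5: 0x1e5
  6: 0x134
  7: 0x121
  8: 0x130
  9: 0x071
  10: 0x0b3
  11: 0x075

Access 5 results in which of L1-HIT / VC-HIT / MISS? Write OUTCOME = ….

  [0] addr=0x1e5 blk=30 s=2: MISS | VC []
  [1] addr=0x132 blk=19 s=3: MISS | VC []
  [2] addr=0x1e6 blk=30 s=2: L1-HIT | VC []
  [3] addr=0x16c blk=22 s=2: MISS | VC [30]
  [4] addr=0x1e7 blk=30 s=2: VC-HIT | VC [22]
  [5] addr=0x1e5 blk=30 s=2: L1-HIT | VC [22]
  [6] addr=0x134 blk=19 s=3: L1-HIT | VC [22]
  [7] addr=0x121 blk=18 s=2: MISS | VC [22, 30]
  [8] addr=0x130 blk=19 s=3: L1-HIT | VC [22, 30]
  [9] addr=0x71 blk=7 s=3: MISS | VC [22, 30, 19]
  [10] addr=0xb3 blk=11 s=3: MISS | VC [22, 30, 19, 7]
  [11] addr=0x75 blk=7 s=3: VC-HIT | VC [22, 30, 19, 11]

OUTCOME = L1-HIT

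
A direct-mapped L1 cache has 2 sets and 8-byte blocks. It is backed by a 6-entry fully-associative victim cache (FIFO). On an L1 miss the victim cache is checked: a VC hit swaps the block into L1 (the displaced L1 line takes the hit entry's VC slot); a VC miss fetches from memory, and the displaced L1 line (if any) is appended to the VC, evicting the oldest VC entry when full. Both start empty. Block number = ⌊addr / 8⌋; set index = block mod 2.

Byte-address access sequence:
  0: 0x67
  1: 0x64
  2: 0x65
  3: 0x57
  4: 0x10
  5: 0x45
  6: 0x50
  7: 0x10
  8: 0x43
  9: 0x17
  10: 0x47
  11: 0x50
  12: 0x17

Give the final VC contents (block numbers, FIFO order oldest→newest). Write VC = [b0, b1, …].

0: 0x67 (blk 12, set 0) → MISS  vc=[]
1: 0x64 (blk 12, set 0) → L1-HIT  vc=[]
2: 0x65 (blk 12, set 0) → L1-HIT  vc=[]
3: 0x57 (blk 10, set 0) → MISS  vc=[12]
4: 0x10 (blk 2, set 0) → MISS  vc=[12, 10]
5: 0x45 (blk 8, set 0) → MISS  vc=[12, 10, 2]
6: 0x50 (blk 10, set 0) → VC-HIT  vc=[12, 8, 2]
7: 0x10 (blk 2, set 0) → VC-HIT  vc=[12, 8, 10]
8: 0x43 (blk 8, set 0) → VC-HIT  vc=[12, 2, 10]
9: 0x17 (blk 2, set 0) → VC-HIT  vc=[12, 8, 10]
10: 0x47 (blk 8, set 0) → VC-HIT  vc=[12, 2, 10]
11: 0x50 (blk 10, set 0) → VC-HIT  vc=[12, 2, 8]
12: 0x17 (blk 2, set 0) → VC-HIT  vc=[12, 10, 8]

VC = [12, 10, 8]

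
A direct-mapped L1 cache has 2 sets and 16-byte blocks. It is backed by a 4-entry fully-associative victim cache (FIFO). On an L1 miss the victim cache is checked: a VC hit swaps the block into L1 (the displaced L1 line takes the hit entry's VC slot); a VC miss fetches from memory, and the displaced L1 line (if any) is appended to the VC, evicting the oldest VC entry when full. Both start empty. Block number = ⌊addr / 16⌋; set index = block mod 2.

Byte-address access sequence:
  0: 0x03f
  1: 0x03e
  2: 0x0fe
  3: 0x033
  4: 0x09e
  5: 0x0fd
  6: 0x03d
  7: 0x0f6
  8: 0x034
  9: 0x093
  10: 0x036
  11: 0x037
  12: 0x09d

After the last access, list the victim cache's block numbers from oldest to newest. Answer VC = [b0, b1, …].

VC = [3, 15]

  [0] addr=0x3f blk=3 s=1: MISS | VC []
  [1] addr=0x3e blk=3 s=1: L1-HIT | VC []
  [2] addr=0xfe blk=15 s=1: MISS | VC [3]
  [3] addr=0x33 blk=3 s=1: VC-HIT | VC [15]
  [4] addr=0x9e blk=9 s=1: MISS | VC [15, 3]
  [5] addr=0xfd blk=15 s=1: VC-HIT | VC [9, 3]
  [6] addr=0x3d blk=3 s=1: VC-HIT | VC [9, 15]
  [7] addr=0xf6 blk=15 s=1: VC-HIT | VC [9, 3]
  [8] addr=0x34 blk=3 s=1: VC-HIT | VC [9, 15]
  [9] addr=0x93 blk=9 s=1: VC-HIT | VC [3, 15]
  [10] addr=0x36 blk=3 s=1: VC-HIT | VC [9, 15]
  [11] addr=0x37 blk=3 s=1: L1-HIT | VC [9, 15]
  [12] addr=0x9d blk=9 s=1: VC-HIT | VC [3, 15]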